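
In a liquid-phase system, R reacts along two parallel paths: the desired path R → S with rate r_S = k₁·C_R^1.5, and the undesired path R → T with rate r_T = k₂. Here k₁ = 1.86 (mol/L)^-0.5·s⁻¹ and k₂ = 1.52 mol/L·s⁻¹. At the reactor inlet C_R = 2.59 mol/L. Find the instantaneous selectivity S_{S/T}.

5.10

S_{S/T} = r_S/r_T = (k₁·C_R^1.5)/(k₂) = (k₁/k₂)·C_R^1.5.
= (1.86×2.590^1.5) / (1.52) = 7.753/1.520 = 5.10.
Since the desired path is higher order in R, keeping C_R high (PFR or concentrated feed) favours S.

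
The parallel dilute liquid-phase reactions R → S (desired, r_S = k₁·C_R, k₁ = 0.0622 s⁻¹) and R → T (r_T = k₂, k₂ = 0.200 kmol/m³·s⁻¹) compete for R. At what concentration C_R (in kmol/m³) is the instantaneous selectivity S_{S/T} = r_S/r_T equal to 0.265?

0.852 kmol/m³

S_{S/T} = (k₁/k₂)·C_R ⇒ C_R = S·k₂/k₁.
= 0.265×0.200/0.0622 = 0.852 kmol/m³.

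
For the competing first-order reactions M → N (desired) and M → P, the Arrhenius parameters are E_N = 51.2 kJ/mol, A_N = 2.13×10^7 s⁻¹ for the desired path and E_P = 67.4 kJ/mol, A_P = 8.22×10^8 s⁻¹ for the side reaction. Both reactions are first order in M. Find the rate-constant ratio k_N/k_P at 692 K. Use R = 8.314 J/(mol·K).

With equal orders, S_{N/P} = k_N/k_P = (A_N/A_P)·exp[(E_P−E_N)/(RT)].
(E_P−E_N)/(RT) = (67.4−51.2)×10³/(8.314×692) = 16200/5753 = 2.816.
k_N/k_P = (2.13×10^7/8.22×10^8)·exp(2.816) = 0.02591 × 16.71 = 0.433.
Since E_N < E_P, lowering the temperature improves selectivity toward N.

0.433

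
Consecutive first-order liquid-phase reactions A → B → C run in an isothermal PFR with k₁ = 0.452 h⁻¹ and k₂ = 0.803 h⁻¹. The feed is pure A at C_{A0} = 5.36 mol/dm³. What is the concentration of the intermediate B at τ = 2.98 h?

1.16 mol/dm³

The intermediate concentration in a first-order A→B→C sequence is C_B = k₁C_{A0}(e^(−k₁τ) − e^(−k₂τ))/(k₂−k₁).
e^(−k₁τ) = e^(−0.452×2.98) = e^(−1.347) = 0.2600; e^(−k₂τ) = e^(−2.393) = 0.09136.
C_B = 0.452×5.36/(0.803−0.452) × (0.2600−0.09136) = 6.902×0.1687 = 1.164 mol/dm³.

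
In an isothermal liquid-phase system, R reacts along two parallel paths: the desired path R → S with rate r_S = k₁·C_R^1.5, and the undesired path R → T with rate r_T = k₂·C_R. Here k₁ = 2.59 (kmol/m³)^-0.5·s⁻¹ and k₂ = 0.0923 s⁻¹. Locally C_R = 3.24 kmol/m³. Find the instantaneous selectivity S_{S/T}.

50.5

S_{S/T} = r_S/r_T = (k₁·C_R^1.5)/(k₂·C_R) = (k₁/k₂)·C_R^0.5.
= (2.59×3.240^1.5) / (0.0923×3.240) = 15.10/0.2991 = 50.5.
Since the desired path is higher order in R, keeping C_R high (PFR or concentrated feed) favours S.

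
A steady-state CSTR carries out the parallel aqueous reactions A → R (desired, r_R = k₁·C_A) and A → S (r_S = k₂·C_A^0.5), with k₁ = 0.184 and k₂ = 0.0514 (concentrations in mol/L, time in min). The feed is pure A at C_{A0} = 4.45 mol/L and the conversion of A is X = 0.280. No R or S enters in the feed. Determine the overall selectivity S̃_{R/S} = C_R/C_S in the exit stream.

6.41

Exit C_A = C_{A0}(1−X) = 4.45×0.720 = 3.204 mol/L.
A CSTR operates uniformly at the exit composition, giving r_R = 0.5895 and r_S = 0.09200 (each k·C_A^n at C_A = 3.204).
Overall selectivity = C_R/C_S = r_Rτ/(r_Sτ) = r_R/r_S = 6.41.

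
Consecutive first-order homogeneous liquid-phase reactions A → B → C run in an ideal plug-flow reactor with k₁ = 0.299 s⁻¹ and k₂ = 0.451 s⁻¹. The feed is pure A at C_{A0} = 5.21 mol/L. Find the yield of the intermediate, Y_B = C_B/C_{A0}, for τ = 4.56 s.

0.252

Solving the coupled first-order balances gives C_B(τ) = [k₁/(k₂−k₁)]·C_{A0}·(e^(−k₁τ) − e^(−k₂τ)).
e^(−k₁τ) = e^(−0.299×4.56) = e^(−1.363) = 0.2558; e^(−k₂τ) = e^(−2.057) = 0.1279.
C_B = 0.299×5.21/(0.451−0.299) × (0.2558−0.1279) = 10.25×0.1279 = 1.311 mol/L.
Y_B = C_B/C_{A0} = 1.311/5.21 = 0.252.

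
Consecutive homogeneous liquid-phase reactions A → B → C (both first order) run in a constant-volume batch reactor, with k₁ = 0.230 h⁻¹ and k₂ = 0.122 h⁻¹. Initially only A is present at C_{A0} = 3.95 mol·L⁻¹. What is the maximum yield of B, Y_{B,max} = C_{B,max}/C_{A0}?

For a first-order series the maximum intermediate yield is C_{B,max}/C_{A0} = (k₁/k₂)^[k₂/(k₂−k₁)].
= (0.230/0.122)^(0.122/(0.122−0.230)) = (1.885)^(-1.130) = 0.4886.

0.489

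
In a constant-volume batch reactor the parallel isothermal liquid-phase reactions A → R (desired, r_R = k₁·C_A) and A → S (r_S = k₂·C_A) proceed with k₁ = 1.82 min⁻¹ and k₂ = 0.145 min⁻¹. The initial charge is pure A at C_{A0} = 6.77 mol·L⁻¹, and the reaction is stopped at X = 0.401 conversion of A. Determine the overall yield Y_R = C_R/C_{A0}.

C_A = C_{A0}(1−X) = 4.055 mol·L⁻¹.
Both paths are first order in A, so the instantaneous fraction to R is constant: dC_R/d(−C_A) = k₁/(k₁+k₂) = 0.9262.
C_R = 0.9262·(C_{A0}−C_A) = 0.9262×2.715 = 2.51 mol·L⁻¹.
Y_R = C_R/C_{A0} = 2.514/6.77 = 0.371.

0.371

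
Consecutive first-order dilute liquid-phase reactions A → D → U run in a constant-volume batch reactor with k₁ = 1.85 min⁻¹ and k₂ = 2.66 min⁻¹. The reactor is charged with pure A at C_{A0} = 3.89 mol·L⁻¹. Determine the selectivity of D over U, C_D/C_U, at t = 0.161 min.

4.12

Solving the coupled first-order balances gives C_D(t) = [k₁/(k₂−k₁)]·C_{A0}·(e^(−k₁t) − e^(−k₂t)).
e^(−k₁t) = e^(−1.85×0.161) = e^(−0.2979) = 0.7424; e^(−k₂t) = e^(−0.4283) = 0.6516.
C_D = 1.85×3.89/(2.66−1.85) × (0.7424−0.6516) = 8.885×0.09077 = 0.8065 mol·L⁻¹.
C_A = C_{A0}e^(−k₁t) = 2.888 mol·L⁻¹, so C_U = C_{A0}−C_A−C_D = 0.1956 mol·L⁻¹; C_D/C_U = 4.12.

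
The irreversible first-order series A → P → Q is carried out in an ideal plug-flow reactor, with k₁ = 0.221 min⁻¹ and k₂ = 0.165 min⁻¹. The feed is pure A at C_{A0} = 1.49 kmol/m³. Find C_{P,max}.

Evaluating C_P at τ_opt = ln(k₂/k₁)/(k₂−k₁) gives C_{P,max}/C_{A0} = (k₁/k₂)^[k₂/(k₂−k₁)].
= (0.221/0.165)^(0.165/(0.165−0.221)) = (1.339)^(-2.946) = 0.4227.
C_{P,max} = 0.4227×1.49 = 0.630 kmol/m³.

0.630 kmol/m³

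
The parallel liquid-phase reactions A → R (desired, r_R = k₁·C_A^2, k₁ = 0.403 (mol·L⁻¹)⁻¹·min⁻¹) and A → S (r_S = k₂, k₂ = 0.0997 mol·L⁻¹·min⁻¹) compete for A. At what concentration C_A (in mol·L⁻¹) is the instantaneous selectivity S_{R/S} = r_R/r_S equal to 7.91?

1.40 mol·L⁻¹

S_{R/S} = (k₁/k₂)·C_A^2 ⇒ C_A = (S·k₂/k₁)^(0.5).
= (7.91×0.0997/0.403)^(0.5) = (1.957)^(0.5) = 1.40 mol·L⁻¹.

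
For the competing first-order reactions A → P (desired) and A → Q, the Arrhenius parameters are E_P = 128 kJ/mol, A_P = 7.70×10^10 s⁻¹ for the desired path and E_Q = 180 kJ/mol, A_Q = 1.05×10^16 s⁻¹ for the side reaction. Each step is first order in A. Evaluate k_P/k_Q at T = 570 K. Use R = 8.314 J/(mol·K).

With equal orders, S_{P/Q} = k_P/k_Q = (A_P/A_Q)·exp[(E_Q−E_P)/(RT)].
(E_Q−E_P)/(RT) = (180−128)×10³/(8.314×570) = 52000/4739 = 10.97.
k_P/k_Q = (7.70×10^10/1.05×10^16)·exp(10.97) = 7.333×10^-6 × 58269 = 0.427.
Since E_P < E_Q, lowering the temperature improves selectivity toward P.

0.427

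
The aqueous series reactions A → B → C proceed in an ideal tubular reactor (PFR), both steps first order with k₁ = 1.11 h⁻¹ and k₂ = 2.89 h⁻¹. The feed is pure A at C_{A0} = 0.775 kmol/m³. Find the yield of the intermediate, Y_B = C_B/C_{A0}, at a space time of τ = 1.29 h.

Solving the coupled first-order balances gives C_B(τ) = [k₁/(k₂−k₁)]·C_{A0}·(e^(−k₁τ) − e^(−k₂τ)).
e^(−k₁τ) = e^(−1.11×1.29) = e^(−1.432) = 0.2389; e^(−k₂τ) = e^(−3.728) = 0.02404.
C_B = 1.11×0.775/(2.89−1.11) × (0.2389−0.02404) = 0.4833×0.2148 = 0.1038 kmol/m³.
Y_B = C_B/C_{A0} = 0.1038/0.775 = 0.134.

0.134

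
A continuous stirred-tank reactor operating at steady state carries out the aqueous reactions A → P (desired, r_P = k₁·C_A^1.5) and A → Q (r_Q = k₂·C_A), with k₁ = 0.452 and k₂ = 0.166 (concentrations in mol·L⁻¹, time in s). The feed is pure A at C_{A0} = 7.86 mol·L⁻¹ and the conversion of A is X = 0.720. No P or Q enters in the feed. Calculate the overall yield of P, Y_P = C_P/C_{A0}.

0.577

Exit C_A = C_{A0}(1−X) = 7.86×0.280 = 2.201 mol·L⁻¹.
A CSTR operates uniformly at the exit composition, giving r_P = 1.476 and r_Q = 0.3653 (each k·C_A^n at C_A = 2.201).
Fraction of consumed A going to P: r_P/(r_P+r_Q) = 0.8016.
C_P = 0.8016·C_{A0}·X = 0.8016×7.86×0.720 = 4.54 mol·L⁻¹; Y_P = C_P/C_{A0} = 0.577.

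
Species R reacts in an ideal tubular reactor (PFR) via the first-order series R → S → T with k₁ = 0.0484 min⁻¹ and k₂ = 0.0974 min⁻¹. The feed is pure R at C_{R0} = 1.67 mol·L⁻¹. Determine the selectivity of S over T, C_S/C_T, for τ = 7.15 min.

2.40

For first-order series with pure R initially, C_S(τ) = k₁C_{R0}/(k₂−k₁)·(e^(−k₁τ) − e^(−k₂τ)).
e^(−k₁τ) = e^(−0.0484×7.15) = e^(−0.3461) = 0.7075; e^(−k₂τ) = e^(−0.6964) = 0.4984.
C_S = 0.0484×1.67/(0.0974−0.0484) × (0.7075−0.4984) = 1.650×0.2091 = 0.3449 mol·L⁻¹.
C_R = C_{R0}e^(−k₁τ) = 1.181 mol·L⁻¹, so C_T = C_{R0}−C_R−C_S = 0.1436 mol·L⁻¹; C_S/C_T = 2.40.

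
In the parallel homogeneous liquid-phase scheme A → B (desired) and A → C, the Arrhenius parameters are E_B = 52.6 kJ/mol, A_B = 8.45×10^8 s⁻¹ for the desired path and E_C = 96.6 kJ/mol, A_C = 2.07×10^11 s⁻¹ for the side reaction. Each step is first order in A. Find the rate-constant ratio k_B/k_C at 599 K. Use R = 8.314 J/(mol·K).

Since both paths have the same order in A, the concentration cancels and S_{B/C} = k_B/k_C = (A_B/A_C)·exp[(E_C−E_B)/(RT)].
(E_C−E_B)/(RT) = (96.6−52.6)×10³/(8.314×599) = 44000/4980 = 8.835.
k_B/k_C = (8.45×10^8/2.07×10^11)·exp(8.835) = 0.004082 × 6872 = 28.1.

28.1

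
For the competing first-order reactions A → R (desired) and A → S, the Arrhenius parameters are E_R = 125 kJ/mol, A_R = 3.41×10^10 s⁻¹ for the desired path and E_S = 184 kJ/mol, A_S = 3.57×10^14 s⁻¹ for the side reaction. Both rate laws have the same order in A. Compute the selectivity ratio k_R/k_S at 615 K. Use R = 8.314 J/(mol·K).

k_R/k_S = (A_R/A_S)·exp[−(E_R−E_S)/(RT)] = (A_R/A_S)·exp[(E_S−E_R)/(RT)].
(E_S−E_R)/(RT) = (184−125)×10³/(8.314×615) = 59000/5113 = 11.54.
k_R/k_S = (3.41×10^10/3.57×10^14)·exp(11.54) = 9.552×10^-5 × 1.026×10^5 = 9.80.
Since E_R < E_S, lowering the temperature improves selectivity toward R.

9.80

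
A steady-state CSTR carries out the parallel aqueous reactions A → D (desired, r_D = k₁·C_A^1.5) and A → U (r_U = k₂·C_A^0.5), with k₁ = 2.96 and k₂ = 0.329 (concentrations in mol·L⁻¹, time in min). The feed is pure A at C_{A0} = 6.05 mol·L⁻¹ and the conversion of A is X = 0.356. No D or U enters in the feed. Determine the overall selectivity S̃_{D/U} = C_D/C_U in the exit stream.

35.1

Exit C_A = C_{A0}(1−X) = 6.05×0.644 = 3.896 mol·L⁻¹.
Rates in a CSTR are evaluated at the outlet concentration: r_D = 2.96×3.896^1.5 = 22.76, r_U = 0.329×3.896^0.5 = 0.6494.
Overall selectivity = C_D/C_U = r_Dτ/(r_Uτ) = r_D/r_U = 35.1.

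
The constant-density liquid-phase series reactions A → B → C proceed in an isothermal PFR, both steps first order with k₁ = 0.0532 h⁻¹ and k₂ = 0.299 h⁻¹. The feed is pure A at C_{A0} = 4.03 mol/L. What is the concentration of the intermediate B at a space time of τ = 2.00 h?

0.305 mol/L

Solving the coupled first-order balances gives C_B(τ) = [k₁/(k₂−k₁)]·C_{A0}·(e^(−k₁τ) − e^(−k₂τ)).
e^(−k₁τ) = e^(−0.0532×2.00) = e^(−0.1064) = 0.8991; e^(−k₂τ) = e^(−0.5980) = 0.5499.
C_B = 0.0532×4.03/(0.299−0.0532) × (0.8991−0.5499) = 0.8722×0.3492 = 0.3045 mol/L.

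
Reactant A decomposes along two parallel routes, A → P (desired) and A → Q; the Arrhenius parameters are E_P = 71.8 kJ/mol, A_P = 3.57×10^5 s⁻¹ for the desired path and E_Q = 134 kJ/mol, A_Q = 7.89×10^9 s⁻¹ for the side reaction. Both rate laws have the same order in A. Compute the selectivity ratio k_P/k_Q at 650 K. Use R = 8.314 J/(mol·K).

k_P/k_Q = (A_P/A_Q)·exp[−(E_P−E_Q)/(RT)] = (A_P/A_Q)·exp[(E_Q−E_P)/(RT)].
(E_Q−E_P)/(RT) = (134−71.8)×10³/(8.314×650) = 62200/5404 = 11.51.
k_P/k_Q = (3.57×10^5/7.89×10^9)·exp(11.51) = 4.525×10^-5 × 99686 = 4.51.

4.51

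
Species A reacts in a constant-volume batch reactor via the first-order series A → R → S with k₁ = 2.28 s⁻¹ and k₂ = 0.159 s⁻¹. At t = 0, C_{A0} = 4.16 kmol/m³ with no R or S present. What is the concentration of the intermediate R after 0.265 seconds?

1.84 kmol/m³

The intermediate concentration in a first-order A→B→C sequence is C_R = k₁C_{A0}(e^(−k₁t) − e^(−k₂t))/(k₂−k₁).
e^(−k₁t) = e^(−2.28×0.265) = e^(−0.6042) = 0.5465; e^(−k₂t) = e^(−0.04214) = 0.9587.
C_R = 2.28×4.16/(0.159−2.28) × (0.5465−0.9587) = (-4.472)×(-0.4122) = 1.843 kmol/m³.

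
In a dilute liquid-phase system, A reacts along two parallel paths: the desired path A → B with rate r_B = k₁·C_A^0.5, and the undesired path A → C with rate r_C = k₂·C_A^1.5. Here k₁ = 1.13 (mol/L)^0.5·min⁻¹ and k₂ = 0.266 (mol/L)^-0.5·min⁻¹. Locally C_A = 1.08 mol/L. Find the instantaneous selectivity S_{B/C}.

3.93

S_{B/C} = r_B/r_C = (k₁·C_A^0.5)/(k₂·C_A^1.5) = (k₁/k₂)·C_A⁻¹.
= (1.13×1.080^0.5) / (0.266×1.080^1.5) = 1.174/0.2986 = 3.93.
The undesired path is higher order in A, so low C_A (CSTR or dilute feed) favours B.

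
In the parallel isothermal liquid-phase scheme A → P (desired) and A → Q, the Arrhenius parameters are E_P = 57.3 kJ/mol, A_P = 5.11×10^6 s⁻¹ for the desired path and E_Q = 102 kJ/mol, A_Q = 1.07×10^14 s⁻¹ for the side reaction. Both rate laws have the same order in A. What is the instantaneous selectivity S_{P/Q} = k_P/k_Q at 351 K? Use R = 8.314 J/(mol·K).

k_P/k_Q = (A_P/A_Q)·exp[−(E_P−E_Q)/(RT)] = (A_P/A_Q)·exp[(E_Q−E_P)/(RT)].
(E_Q−E_P)/(RT) = (102−57.3)×10³/(8.314×351) = 44700/2918 = 15.32.
k_P/k_Q = (5.11×10^6/1.07×10^14)·exp(15.32) = 4.776×10^-8 × 4.491×10^6 = 0.214.
Since E_P < E_Q, lowering the temperature improves selectivity toward P.

0.214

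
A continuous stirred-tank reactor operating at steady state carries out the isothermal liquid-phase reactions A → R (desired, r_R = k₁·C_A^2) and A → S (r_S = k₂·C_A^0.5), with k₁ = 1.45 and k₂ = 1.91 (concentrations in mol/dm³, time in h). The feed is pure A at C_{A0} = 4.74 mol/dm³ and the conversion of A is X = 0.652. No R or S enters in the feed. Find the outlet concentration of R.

1.91 mol/dm³

Exit C_A = C_{A0}(1−X) = 4.74×0.348 = 1.650 mol/dm³.
Rates in a CSTR are evaluated at the outlet concentration: r_R = 1.45×1.650^2 = 3.945, r_S = 1.91×1.650^0.5 = 2.453.
Fraction of consumed A going to R: r_R/(r_R+r_S) = 0.6166.
C_R = 0.6166·C_{A0}·X = 0.6166×4.74×0.652 = 1.91 mol/dm³.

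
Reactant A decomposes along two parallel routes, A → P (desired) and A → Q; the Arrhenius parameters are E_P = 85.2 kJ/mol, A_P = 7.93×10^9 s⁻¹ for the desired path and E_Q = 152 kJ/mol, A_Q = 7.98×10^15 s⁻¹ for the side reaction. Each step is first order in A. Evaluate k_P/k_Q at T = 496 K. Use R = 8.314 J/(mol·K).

Since both paths have the same order in A, the concentration cancels and S_{P/Q} = k_P/k_Q = (A_P/A_Q)·exp[(E_Q−E_P)/(RT)].
(E_Q−E_P)/(RT) = (152−85.2)×10³/(8.314×496) = 66800/4124 = 16.20.
k_P/k_Q = (7.93×10^9/7.98×10^15)·exp(16.20) = 9.937×10^-7 × 1.084×10^7 = 10.8.
Since E_P < E_Q, lowering the temperature improves selectivity toward P.

10.8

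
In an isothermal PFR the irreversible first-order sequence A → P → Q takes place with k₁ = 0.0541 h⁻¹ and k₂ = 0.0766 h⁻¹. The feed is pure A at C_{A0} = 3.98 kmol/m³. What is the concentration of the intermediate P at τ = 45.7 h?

For first-order series with pure A initially, C_P(τ) = k₁C_{A0}/(k₂−k₁)·(e^(−k₁τ) − e^(−k₂τ)).
e^(−k₁τ) = e^(−0.0541×45.7) = e^(−2.472) = 0.08438; e^(−k₂τ) = e^(−3.501) = 0.03018.
C_P = 0.0541×3.98/(0.0766−0.0541) × (0.08438−0.03018) = 9.570×0.05421 = 0.5187 kmol/m³.

0.519 kmol/m³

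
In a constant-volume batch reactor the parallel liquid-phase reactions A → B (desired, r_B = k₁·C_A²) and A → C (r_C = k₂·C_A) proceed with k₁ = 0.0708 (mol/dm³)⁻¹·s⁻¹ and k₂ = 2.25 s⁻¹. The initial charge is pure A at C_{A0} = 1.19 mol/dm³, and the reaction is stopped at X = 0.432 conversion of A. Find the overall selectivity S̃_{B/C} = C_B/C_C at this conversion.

0.0293

C_A = C_{A0}(1−X) = 0.6759 mol/dm³.
Along a PFR/batch, dC_C/dC_A = −r_C/(r_B+r_C) = −k₂/(k₂+k₁·C_A).
Integrating from C_{A0} to C_A: C_C = (2.25/0.0708)·ln[(2.25+0.0708·1.19)/(2.25+0.0708·0.676)] = 31.78·ln(2.334/2.298) = 0.4994 mol/dm³.
Then C_B = (C_{A0}−C_A) − C_C = 0.5141 − 0.4994 = 0.01465 mol/dm³.
S̃_{B/C} = C_B/C_C = 0.01465/0.4994 = 0.0293.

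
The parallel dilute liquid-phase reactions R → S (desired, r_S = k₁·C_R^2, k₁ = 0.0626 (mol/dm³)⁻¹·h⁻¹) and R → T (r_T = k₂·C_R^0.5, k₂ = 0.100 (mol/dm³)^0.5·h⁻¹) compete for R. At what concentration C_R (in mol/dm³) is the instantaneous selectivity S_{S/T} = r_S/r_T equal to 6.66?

4.84 mol/dm³

S_{S/T} = (k₁/k₂)·C_R^1.5 ⇒ C_R = (S·k₂/k₁)^(1/1.5).
= (6.66×0.100/0.0626)^(0.6667) = (10.64)^(0.6667) = 4.84 mol/dm³.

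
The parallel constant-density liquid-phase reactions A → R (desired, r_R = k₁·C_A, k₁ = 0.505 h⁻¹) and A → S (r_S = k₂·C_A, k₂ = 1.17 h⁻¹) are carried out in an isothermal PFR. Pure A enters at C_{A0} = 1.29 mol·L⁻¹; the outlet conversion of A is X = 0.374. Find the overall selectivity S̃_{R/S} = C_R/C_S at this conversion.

0.432

C_A = C_{A0}(1−X) = 0.8075 mol·L⁻¹.
Both paths are first order in A, so the instantaneous fraction to R is constant: dC_R/d(−C_A) = k₁/(k₁+k₂) = 0.3015.
C_R = 0.3015·(C_{A0}−C_A) = 0.3015×0.4825 = 0.145 mol·L⁻¹.
C_S = (C_{A0}−C_A)−C_R = 0.3370 mol·L⁻¹; S̃_{R/S} = 0.1455/0.3370 = 0.432.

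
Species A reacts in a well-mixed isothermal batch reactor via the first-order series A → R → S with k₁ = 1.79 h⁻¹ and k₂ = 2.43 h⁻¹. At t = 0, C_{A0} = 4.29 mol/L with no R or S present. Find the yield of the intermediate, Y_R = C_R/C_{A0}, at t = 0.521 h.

Solving the coupled first-order balances gives C_R(t) = [k₁/(k₂−k₁)]·C_{A0}·(e^(−k₁t) − e^(−k₂t)).
e^(−k₁t) = e^(−1.79×0.521) = e^(−0.9326) = 0.3935; e^(−k₂t) = e^(−1.266) = 0.2819.
C_R = 1.79×4.29/(2.43−1.79) × (0.3935−0.2819) = 12.00×0.1116 = 1.339 mol/L.
Y_R = C_R/C_{A0} = 1.339/4.29 = 0.312.

0.312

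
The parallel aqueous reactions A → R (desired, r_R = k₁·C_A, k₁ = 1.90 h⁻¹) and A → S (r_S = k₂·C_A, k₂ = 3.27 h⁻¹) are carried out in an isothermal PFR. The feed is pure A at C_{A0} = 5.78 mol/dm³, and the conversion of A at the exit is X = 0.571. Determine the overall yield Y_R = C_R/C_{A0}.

0.210

C_A = C_{A0}(1−X) = 2.480 mol/dm³.
Both paths are first order in A, so the instantaneous fraction to R is constant: dC_R/d(−C_A) = k₁/(k₁+k₂) = 0.3675.
C_R = 0.3675·(C_{A0}−C_A) = 0.3675×3.300 = 1.21 mol/dm³.
Y_R = C_R/C_{A0} = 1.213/5.78 = 0.210.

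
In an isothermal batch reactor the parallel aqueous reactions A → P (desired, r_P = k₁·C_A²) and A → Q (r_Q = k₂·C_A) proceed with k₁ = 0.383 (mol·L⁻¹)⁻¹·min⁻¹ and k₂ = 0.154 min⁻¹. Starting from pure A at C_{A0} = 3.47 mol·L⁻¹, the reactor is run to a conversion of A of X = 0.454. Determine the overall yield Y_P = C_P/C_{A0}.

0.393

C_A = C_{A0}(1−X) = 1.895 mol·L⁻¹.
Along a PFR/batch, dC_Q/dC_A = −r_Q/(r_P+r_Q) = −k₂/(k₂+k₁·C_A).
Integrating from C_{A0} to C_A: C_Q = (0.154/0.383)·ln[(0.154+0.383·3.47)/(0.154+0.383·1.89)] = 0.4021·ln(1.483/0.8796) = 0.2100 mol·L⁻¹.
Then C_P = (C_{A0}−C_A) − C_Q = 1.575 − 0.2100 = 1.365 mol·L⁻¹.
Y_P = C_P/C_{A0} = 1.365/3.47 = 0.393.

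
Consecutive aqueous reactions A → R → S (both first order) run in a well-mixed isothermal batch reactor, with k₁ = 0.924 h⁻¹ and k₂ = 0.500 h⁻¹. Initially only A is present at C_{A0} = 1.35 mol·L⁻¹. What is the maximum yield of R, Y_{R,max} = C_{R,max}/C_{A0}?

0.485

For a first-order series the maximum intermediate yield is C_{R,max}/C_{A0} = (k₁/k₂)^[k₂/(k₂−k₁)].
= (0.924/0.500)^(0.500/(0.500−0.924)) = (1.848)^(-1.179) = 0.4847.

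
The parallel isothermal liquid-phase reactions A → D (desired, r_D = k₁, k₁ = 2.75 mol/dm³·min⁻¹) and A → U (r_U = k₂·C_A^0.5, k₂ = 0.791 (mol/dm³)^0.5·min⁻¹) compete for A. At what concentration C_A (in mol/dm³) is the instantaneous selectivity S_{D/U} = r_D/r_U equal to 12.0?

0.0839 mol/dm³

S_{D/U} = (k₁/k₂)·C_A^-0.5 ⇒ C_A = (S·k₂/k₁)^(-2).
= (12.0×0.791/2.75)^(-2) = (3.452)^(-2) = 0.0839 mol/dm³.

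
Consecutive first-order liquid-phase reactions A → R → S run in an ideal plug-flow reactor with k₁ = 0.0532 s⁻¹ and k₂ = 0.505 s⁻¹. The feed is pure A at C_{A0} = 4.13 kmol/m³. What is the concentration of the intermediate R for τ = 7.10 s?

0.320 kmol/m³

Solving the coupled first-order balances gives C_R(τ) = [k₁/(k₂−k₁)]·C_{A0}·(e^(−k₁τ) − e^(−k₂τ)).
e^(−k₁τ) = e^(−0.0532×7.10) = e^(−0.3777) = 0.6854; e^(−k₂τ) = e^(−3.585) = 0.02772.
C_R = 0.0532×4.13/(0.505−0.0532) × (0.6854−0.02772) = 0.4863×0.6577 = 0.3198 kmol/m³.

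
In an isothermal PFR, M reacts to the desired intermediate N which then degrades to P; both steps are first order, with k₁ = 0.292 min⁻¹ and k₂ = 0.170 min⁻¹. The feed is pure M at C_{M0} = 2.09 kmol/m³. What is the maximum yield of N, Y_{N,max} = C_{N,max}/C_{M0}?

0.471

Evaluating C_N at τ_opt = ln(k₂/k₁)/(k₂−k₁) gives C_{N,max}/C_{M0} = (k₁/k₂)^[k₂/(k₂−k₁)].
= (0.292/0.170)^(0.170/(0.170−0.292)) = (1.718)^(-1.393) = 0.4706.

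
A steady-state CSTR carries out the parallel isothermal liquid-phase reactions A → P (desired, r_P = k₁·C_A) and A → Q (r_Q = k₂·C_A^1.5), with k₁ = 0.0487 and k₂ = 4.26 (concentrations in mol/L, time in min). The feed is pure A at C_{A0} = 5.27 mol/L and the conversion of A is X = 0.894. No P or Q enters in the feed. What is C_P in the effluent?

Exit C_A = C_{A0}(1−X) = 5.27×0.106 = 0.5586 mol/L.
A CSTR operates uniformly at the exit composition, giving r_P = 0.02720 and r_Q = 1.779 (each k·C_A^n at C_A = 0.5586).
Fraction of consumed A going to P: r_P/(r_P+r_Q) = 0.01506.
C_P = 0.01506·C_{A0}·X = 0.01506×5.27×0.894 = 0.0710 mol/L.

0.0710 mol/L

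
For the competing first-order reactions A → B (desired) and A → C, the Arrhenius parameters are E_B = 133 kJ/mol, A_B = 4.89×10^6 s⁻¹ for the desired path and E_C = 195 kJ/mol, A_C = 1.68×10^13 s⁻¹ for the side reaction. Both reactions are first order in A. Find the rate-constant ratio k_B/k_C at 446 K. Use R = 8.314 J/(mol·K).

k_B/k_C = (A_B/A_C)·exp[−(E_B−E_C)/(RT)] = (A_B/A_C)·exp[(E_C−E_B)/(RT)].
(E_C−E_B)/(RT) = (195−133)×10³/(8.314×446) = 62000/3708 = 16.72.
k_B/k_C = (4.89×10^6/1.68×10^13)·exp(16.72) = 2.911×10^-7 × 1.826×10^7 = 5.32.

5.32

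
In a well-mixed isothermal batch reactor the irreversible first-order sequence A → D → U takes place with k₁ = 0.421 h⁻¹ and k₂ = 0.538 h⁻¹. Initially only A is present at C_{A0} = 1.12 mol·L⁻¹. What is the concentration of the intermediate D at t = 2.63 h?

For first-order series with pure A initially, C_D(t) = k₁C_{A0}/(k₂−k₁)·(e^(−k₁t) − e^(−k₂t)).
e^(−k₁t) = e^(−0.421×2.63) = e^(−1.107) = 0.3305; e^(−k₂t) = e^(−1.415) = 0.2429.
C_D = 0.421×1.12/(0.538−0.421) × (0.3305−0.2429) = 4.030×0.08753 = 0.3528 mol·L⁻¹.

0.353 mol·L⁻¹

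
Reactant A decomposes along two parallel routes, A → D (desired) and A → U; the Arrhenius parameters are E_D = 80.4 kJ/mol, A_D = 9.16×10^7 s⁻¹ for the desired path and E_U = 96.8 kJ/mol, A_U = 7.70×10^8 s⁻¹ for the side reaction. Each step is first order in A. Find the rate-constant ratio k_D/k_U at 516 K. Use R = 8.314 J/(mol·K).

With equal orders, S_{D/U} = k_D/k_U = (A_D/A_U)·exp[(E_U−E_D)/(RT)].
(E_U−E_D)/(RT) = (96.8−80.4)×10³/(8.314×516) = 16400/4290 = 3.823.
k_D/k_U = (9.16×10^7/7.70×10^8)·exp(3.823) = 0.1190 × 45.73 = 5.44.

5.44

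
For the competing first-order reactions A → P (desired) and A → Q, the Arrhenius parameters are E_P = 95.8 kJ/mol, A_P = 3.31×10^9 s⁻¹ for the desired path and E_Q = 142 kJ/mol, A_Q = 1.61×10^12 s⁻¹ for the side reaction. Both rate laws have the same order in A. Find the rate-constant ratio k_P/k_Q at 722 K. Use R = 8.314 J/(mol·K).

With equal orders, S_{P/Q} = k_P/k_Q = (A_P/A_Q)·exp[(E_Q−E_P)/(RT)].
(E_Q−E_P)/(RT) = (142−95.8)×10³/(8.314×722) = 46200/6003 = 7.697.
k_P/k_Q = (3.31×10^9/1.61×10^12)·exp(7.697) = 0.002056 × 2201 = 4.52.
Since E_P < E_Q, lowering the temperature improves selectivity toward P.

4.52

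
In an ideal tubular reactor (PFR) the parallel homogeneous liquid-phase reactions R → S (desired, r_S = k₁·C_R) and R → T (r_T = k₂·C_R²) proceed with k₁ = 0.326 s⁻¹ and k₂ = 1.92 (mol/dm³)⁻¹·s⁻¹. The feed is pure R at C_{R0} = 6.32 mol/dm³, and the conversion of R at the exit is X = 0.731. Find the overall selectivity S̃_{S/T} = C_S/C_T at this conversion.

C_R = C_{R0}(1−X) = 1.700 mol/dm³.
Along a PFR/batch, dC_S/dC_R = −r_S/(r_S+r_T) = −k₁/(k₁+k₂·C_R).
Integrating from C_{R0} to C_R: C_S = (0.326/1.92)·ln[(0.326+1.92·6.32)/(0.326+1.92·1.70)] = 0.1698·ln(12.46/3.590) = 0.2113 mol/dm³.
C_T = (C_{R0}−C_R)−C_S = 4.409 mol/dm³; S̃_{S/T} = 0.2113/4.409 = 0.0479.

0.0479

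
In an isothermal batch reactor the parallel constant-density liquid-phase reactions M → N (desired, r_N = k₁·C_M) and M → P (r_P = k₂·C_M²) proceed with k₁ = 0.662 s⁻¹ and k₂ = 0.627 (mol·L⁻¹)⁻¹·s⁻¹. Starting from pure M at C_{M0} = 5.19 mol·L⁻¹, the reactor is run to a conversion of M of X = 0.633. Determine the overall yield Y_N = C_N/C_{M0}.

0.152

C_M = C_{M0}(1−X) = 1.905 mol·L⁻¹.
Along a PFR/batch, dC_N/dC_M = −r_N/(r_N+r_P) = −k₁/(k₁+k₂·C_M).
Integrating from C_{M0} to C_M: C_N = (0.662/0.627)·ln[(0.662+0.627·5.19)/(0.662+0.627·1.90)] = 1.056·ln(3.916/1.856) = 0.7882 mol·L⁻¹.
Y_N = C_N/C_{M0} = 0.7882/5.19 = 0.152.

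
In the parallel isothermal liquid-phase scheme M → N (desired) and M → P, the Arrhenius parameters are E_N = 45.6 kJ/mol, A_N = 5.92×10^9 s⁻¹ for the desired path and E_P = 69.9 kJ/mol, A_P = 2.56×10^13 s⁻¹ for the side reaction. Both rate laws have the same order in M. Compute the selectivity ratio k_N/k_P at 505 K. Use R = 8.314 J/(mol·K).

0.0754

k_N/k_P = (A_N/A_P)·exp[−(E_N−E_P)/(RT)] = (A_N/A_P)·exp[(E_P−E_N)/(RT)].
(E_P−E_N)/(RT) = (69.9−45.6)×10³/(8.314×505) = 24300/4199 = 5.788.
k_N/k_P = (5.92×10^9/2.56×10^13)·exp(5.788) = 2.313×10^-4 × 326.3 = 0.0754.
Since E_N < E_P, lowering the temperature improves selectivity toward N.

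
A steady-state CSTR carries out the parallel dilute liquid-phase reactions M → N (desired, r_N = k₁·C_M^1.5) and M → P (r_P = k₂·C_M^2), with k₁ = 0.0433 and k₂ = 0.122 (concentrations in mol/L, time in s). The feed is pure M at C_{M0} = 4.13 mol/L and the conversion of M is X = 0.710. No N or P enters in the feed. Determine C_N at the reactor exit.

Exit C_M = C_{M0}(1−X) = 4.13×0.290 = 1.198 mol/L.
In a CSTR the entire volume is at exit conditions, so r_N = 0.0433×1.198^1.5 = 0.05676 and r_P = 0.122×1.198^2 = 0.1750.
Fraction of consumed M going to N: r_N/(r_N+r_P) = 0.2449.
C_N = 0.2449·C_{M0}·X = 0.2449×4.13×0.710 = 0.718 mol/L.

0.718 mol/L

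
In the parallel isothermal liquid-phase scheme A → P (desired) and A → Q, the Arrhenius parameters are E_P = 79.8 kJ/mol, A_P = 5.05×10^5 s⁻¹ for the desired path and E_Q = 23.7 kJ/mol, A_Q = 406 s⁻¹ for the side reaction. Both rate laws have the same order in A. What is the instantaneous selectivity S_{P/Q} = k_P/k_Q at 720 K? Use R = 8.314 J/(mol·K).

0.106

k_P/k_Q = (A_P/A_Q)·exp[−(E_P−E_Q)/(RT)] = (A_P/A_Q)·exp[(E_Q−E_P)/(RT)].
(E_Q−E_P)/(RT) = (23.7−79.8)×10³/(8.314×720) = -56100/5986 = -9.372.
k_P/k_Q = (5.05×10^5/406)·exp(-9.372) = 1244 × 8.509×10^-5 = 0.106.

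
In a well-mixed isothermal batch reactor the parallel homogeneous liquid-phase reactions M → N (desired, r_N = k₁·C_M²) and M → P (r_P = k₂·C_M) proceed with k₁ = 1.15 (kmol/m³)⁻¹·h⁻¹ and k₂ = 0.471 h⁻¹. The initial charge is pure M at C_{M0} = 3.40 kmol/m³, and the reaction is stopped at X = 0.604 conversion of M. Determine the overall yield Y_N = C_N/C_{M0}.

0.511

C_M = C_{M0}(1−X) = 1.346 kmol/m³.
Along a PFR/batch, dC_P/dC_M = −r_P/(r_N+r_P) = −k₂/(k₂+k₁·C_M).
Integrating from C_{M0} to C_M: C_P = (0.471/1.15)·ln[(0.471+1.15·3.40)/(0.471+1.15·1.35)] = 0.4096·ln(4.381/2.019) = 0.3172 kmol/m³.
Then C_N = (C_{M0}−C_M) − C_P = 2.054 − 0.3172 = 1.736 kmol/m³.
Y_N = C_N/C_{M0} = 1.736/3.40 = 0.511.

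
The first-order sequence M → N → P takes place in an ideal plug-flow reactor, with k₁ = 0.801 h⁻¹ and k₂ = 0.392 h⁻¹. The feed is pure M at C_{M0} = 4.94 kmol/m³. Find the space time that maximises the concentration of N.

Setting dC_N/dτ = 0 gives τ_opt = ln(k₂/k₁)/(k₂−k₁).
= ln(0.392/0.801)/(0.392−0.801) = ln(0.4894)/-0.4090 = -0.7146/-0.4090 = 1.75 h.

1.75 h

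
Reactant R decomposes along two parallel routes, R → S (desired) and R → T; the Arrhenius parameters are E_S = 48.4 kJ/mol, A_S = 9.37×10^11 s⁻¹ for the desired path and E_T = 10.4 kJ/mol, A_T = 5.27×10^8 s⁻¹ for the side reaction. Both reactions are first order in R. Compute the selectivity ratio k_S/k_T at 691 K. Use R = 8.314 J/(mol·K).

With equal orders, S_{S/T} = k_S/k_T = (A_S/A_T)·exp[(E_T−E_S)/(RT)].
(E_T−E_S)/(RT) = (10.4−48.4)×10³/(8.314×691) = -38000/5745 = -6.614.
k_S/k_T = (9.37×10^11/5.27×10^8)·exp(-6.614) = 1778 × 0.001341 = 2.38.

2.38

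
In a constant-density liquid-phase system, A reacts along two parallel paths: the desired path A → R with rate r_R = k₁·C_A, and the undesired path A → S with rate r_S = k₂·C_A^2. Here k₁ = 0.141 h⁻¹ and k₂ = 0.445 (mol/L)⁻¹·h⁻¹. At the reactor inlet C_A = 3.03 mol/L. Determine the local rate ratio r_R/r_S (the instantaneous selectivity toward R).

0.105

S_{R/S} = r_R/r_S = (k₁·C_A)/(k₂·C_A^2) = (k₁/k₂)·C_A⁻¹.
= (0.141×3.030) / (0.445×3.030^2) = 0.4272/4.086 = 0.105.
The undesired path is higher order in A, so low C_A (CSTR or dilute feed) favours R.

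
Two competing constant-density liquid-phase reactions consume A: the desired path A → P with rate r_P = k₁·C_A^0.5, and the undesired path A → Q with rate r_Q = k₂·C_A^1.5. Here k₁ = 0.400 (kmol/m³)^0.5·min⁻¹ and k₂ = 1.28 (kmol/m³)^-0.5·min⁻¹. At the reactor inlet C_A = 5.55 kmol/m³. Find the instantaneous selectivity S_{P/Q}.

S_{P/Q} = r_P/r_Q = (k₁·C_A^0.5)/(k₂·C_A^1.5) = (k₁/k₂)·C_A⁻¹.
= (0.400×5.550^0.5) / (1.28×5.550^1.5) = 0.9423/16.74 = 0.0563.
The undesired path is higher order in A, so low C_A (CSTR or dilute feed) favours P.

0.0563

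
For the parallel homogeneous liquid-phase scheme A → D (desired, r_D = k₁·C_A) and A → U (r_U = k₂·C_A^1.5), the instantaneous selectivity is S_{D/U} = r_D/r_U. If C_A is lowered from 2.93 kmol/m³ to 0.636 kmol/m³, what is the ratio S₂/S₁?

S_{D/U} = (k₁/k₂)·C_A^-0.5, so S₂/S₁ = (C_{A,2}/C_{A,1})^-0.5.
= (0.636/2.93)^(-0.5) = (0.2171)^(-0.5) = 2.15.

2.15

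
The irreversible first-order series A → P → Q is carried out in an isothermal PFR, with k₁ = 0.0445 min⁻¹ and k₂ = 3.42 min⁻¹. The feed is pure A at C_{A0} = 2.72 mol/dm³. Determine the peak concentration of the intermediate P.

0.0334 mol/dm³

At the optimum, C_{P,max}/C_{A0} = (k₁/k₂)^[k₂/(k₂−k₁)].
= (0.0445/3.42)^(3.42/(3.42−0.0445)) = (0.01301)^(1.013) = 0.01229.
C_{P,max} = 0.01229×2.72 = 0.0334 mol/dm³.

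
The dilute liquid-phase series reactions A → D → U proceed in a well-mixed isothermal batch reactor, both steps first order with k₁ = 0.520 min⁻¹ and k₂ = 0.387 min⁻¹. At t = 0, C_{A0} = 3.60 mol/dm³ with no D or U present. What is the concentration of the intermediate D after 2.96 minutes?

1.46 mol/dm³

The intermediate concentration in a first-order A→B→C sequence is C_D = k₁C_{A0}(e^(−k₁t) − e^(−k₂t))/(k₂−k₁).
e^(−k₁t) = e^(−0.520×2.96) = e^(−1.539) = 0.2146; e^(−k₂t) = e^(−1.146) = 0.3181.
C_D = 0.520×3.60/(0.387−0.520) × (0.2146−0.3181) = (-14.08)×(-0.1035) = 1.457 mol/dm³.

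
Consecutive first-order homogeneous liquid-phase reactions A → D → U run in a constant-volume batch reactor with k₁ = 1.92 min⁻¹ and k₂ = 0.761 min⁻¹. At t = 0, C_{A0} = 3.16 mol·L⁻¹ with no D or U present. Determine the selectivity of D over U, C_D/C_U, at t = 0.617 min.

Solving the coupled first-order balances gives C_D(t) = [k₁/(k₂−k₁)]·C_{A0}·(e^(−k₁t) − e^(−k₂t)).
e^(−k₁t) = e^(−1.92×0.617) = e^(−1.185) = 0.3059; e^(−k₂t) = e^(−0.4695) = 0.6253.
C_D = 1.92×3.16/(0.761−1.92) × (0.3059−0.6253) = (-5.235)×(-0.3194) = 1.672 mol·L⁻¹.
C_A = C_{A0}e^(−k₁t) = 0.9665 mol·L⁻¹, so C_U = C_{A0}−C_A−C_D = 0.5213 mol·L⁻¹; C_D/C_U = 3.21.

3.21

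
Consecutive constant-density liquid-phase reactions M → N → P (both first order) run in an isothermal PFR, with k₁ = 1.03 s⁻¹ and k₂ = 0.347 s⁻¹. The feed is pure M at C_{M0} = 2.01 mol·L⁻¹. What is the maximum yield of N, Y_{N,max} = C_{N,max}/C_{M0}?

0.575

Evaluating C_N at τ_opt = ln(k₂/k₁)/(k₂−k₁) gives C_{N,max}/C_{M0} = (k₁/k₂)^[k₂/(k₂−k₁)].
= (1.03/0.347)^(0.347/(0.347−1.03)) = (2.968)^(-0.5081) = 0.5754.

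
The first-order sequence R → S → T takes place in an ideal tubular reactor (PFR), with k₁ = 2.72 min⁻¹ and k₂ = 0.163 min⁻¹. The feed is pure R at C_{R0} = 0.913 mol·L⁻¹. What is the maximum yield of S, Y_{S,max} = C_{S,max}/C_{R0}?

0.836

For a first-order series the maximum intermediate yield is C_{S,max}/C_{R0} = (k₁/k₂)^[k₂/(k₂−k₁)].
= (2.72/0.163)^(0.163/(0.163−2.72)) = (16.69)^(-0.06375) = 0.8358.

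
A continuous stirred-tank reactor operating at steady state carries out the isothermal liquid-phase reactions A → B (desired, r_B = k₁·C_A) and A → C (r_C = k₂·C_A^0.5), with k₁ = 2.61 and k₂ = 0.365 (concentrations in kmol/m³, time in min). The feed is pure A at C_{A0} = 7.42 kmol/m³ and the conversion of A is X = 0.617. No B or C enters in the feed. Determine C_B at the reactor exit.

Exit C_A = C_{A0}(1−X) = 7.42×0.383 = 2.842 kmol/m³.
In a CSTR the entire volume is at exit conditions, so r_B = 2.61×2.842 = 7.417 and r_C = 0.365×2.842^0.5 = 0.6153.
Fraction of consumed A going to B: r_B/(r_B+r_C) = 0.9234.
C_B = 0.9234·C_{A0}·X = 0.9234×7.42×0.617 = 4.23 kmol/m³.

4.23 kmol/m³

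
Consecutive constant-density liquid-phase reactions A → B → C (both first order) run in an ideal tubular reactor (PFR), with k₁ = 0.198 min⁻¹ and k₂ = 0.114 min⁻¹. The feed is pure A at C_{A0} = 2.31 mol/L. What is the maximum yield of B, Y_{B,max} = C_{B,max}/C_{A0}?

At the optimum, C_{B,max}/C_{A0} = (k₁/k₂)^[k₂/(k₂−k₁)].
= (0.198/0.114)^(0.114/(0.114−0.198)) = (1.737)^(-1.357) = 0.4727.

0.473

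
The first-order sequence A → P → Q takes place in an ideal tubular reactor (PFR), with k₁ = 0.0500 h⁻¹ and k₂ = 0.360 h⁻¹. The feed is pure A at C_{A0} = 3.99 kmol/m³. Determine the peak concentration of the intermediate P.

At the optimum, C_{P,max}/C_{A0} = (k₁/k₂)^[k₂/(k₂−k₁)].
= (0.0500/0.360)^(0.360/(0.360−0.0500)) = (0.1389)^(1.161) = 0.1010.
C_{P,max} = 0.1010×3.99 = 0.403 kmol/m³.

0.403 kmol/m³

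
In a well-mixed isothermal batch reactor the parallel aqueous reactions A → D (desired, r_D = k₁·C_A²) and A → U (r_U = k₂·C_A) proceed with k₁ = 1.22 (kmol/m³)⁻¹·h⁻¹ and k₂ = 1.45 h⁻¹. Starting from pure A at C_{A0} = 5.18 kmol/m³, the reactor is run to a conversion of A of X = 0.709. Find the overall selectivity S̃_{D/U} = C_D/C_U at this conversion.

C_A = C_{A0}(1−X) = 1.507 kmol/m³.
Along a PFR/batch, dC_U/dC_A = −r_U/(r_D+r_U) = −k₂/(k₂+k₁·C_A).
Integrating from C_{A0} to C_A: C_U = (1.45/1.22)·ln[(1.45+1.22·5.18)/(1.45+1.22·1.51)] = 1.189·ln(7.770/3.289) = 1.022 kmol/m³.
Then C_D = (C_{A0}−C_A) − C_U = 3.673 − 1.022 = 2.651 kmol/m³.
S̃_{D/U} = C_D/C_U = 2.651/1.022 = 2.59.

2.59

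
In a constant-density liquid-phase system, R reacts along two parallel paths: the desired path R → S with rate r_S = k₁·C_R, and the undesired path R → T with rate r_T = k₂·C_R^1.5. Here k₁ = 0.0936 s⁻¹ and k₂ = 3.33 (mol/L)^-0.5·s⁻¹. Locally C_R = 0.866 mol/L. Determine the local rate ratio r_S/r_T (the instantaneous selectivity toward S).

S_{S/T} = r_S/r_T = (k₁·C_R)/(k₂·C_R^1.5) = (k₁/k₂)·C_R^-0.5.
= (0.0936×0.8660) / (3.33×0.8660^1.5) = 0.08106/2.684 = 0.0302.
The undesired path is higher order in R, so low C_R (CSTR or dilute feed) favours S.

0.0302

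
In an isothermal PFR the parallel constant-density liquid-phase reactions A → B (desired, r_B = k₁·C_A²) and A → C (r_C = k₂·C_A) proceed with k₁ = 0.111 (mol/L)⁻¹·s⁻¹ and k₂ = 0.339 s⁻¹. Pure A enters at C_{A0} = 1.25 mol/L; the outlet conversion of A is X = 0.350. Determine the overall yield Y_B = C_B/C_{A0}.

C_A = C_{A0}(1−X) = 0.8125 mol/L.
Along a PFR/batch, dC_C/dC_A = −r_C/(r_B+r_C) = −k₂/(k₂+k₁·C_A).
Integrating from C_{A0} to C_A: C_C = (0.339/0.111)·ln[(0.339+0.111·1.25)/(0.339+0.111·0.812)] = 3.054·ln(0.4778/0.4292) = 0.3274 mol/L.
Then C_B = (C_{A0}−C_A) − C_C = 0.4375 − 0.3274 = 0.1101 mol/L.
Y_B = C_B/C_{A0} = 0.1101/1.25 = 0.0881.

0.0881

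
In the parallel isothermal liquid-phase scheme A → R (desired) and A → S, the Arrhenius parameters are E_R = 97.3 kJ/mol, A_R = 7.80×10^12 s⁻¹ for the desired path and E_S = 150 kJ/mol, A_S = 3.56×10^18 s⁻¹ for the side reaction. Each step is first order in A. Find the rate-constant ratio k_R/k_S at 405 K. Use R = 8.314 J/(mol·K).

k_R/k_S = (A_R/A_S)·exp[−(E_R−E_S)/(RT)] = (A_R/A_S)·exp[(E_S−E_R)/(RT)].
(E_S−E_R)/(RT) = (150−97.3)×10³/(8.314×405) = 52700/3367 = 15.65.
k_R/k_S = (7.80×10^12/3.56×10^18)·exp(15.65) = 2.191×10^-6 × 6.269×10^6 = 13.7.

13.7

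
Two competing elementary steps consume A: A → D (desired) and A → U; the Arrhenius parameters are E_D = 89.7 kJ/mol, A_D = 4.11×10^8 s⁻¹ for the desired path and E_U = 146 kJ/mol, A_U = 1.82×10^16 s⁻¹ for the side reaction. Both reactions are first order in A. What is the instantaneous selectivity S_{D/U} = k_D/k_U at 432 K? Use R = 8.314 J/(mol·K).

With equal orders, S_{D/U} = k_D/k_U = (A_D/A_U)·exp[(E_U−E_D)/(RT)].
(E_U−E_D)/(RT) = (146−89.7)×10³/(8.314×432) = 56300/3592 = 15.68.
k_D/k_U = (4.11×10^8/1.82×10^16)·exp(15.68) = 2.258×10^-8 × 6.422×10^6 = 0.145.

0.145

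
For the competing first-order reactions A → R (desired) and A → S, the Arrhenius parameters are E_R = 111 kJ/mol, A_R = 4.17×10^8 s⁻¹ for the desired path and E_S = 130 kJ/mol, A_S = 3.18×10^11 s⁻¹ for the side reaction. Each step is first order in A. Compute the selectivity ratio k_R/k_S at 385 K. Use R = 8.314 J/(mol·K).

0.496

With equal orders, S_{R/S} = k_R/k_S = (A_R/A_S)·exp[(E_S−E_R)/(RT)].
(E_S−E_R)/(RT) = (130−111)×10³/(8.314×385) = 19000/3201 = 5.936.
k_R/k_S = (4.17×10^8/3.18×10^11)·exp(5.936) = 0.001311 × 378.4 = 0.496.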